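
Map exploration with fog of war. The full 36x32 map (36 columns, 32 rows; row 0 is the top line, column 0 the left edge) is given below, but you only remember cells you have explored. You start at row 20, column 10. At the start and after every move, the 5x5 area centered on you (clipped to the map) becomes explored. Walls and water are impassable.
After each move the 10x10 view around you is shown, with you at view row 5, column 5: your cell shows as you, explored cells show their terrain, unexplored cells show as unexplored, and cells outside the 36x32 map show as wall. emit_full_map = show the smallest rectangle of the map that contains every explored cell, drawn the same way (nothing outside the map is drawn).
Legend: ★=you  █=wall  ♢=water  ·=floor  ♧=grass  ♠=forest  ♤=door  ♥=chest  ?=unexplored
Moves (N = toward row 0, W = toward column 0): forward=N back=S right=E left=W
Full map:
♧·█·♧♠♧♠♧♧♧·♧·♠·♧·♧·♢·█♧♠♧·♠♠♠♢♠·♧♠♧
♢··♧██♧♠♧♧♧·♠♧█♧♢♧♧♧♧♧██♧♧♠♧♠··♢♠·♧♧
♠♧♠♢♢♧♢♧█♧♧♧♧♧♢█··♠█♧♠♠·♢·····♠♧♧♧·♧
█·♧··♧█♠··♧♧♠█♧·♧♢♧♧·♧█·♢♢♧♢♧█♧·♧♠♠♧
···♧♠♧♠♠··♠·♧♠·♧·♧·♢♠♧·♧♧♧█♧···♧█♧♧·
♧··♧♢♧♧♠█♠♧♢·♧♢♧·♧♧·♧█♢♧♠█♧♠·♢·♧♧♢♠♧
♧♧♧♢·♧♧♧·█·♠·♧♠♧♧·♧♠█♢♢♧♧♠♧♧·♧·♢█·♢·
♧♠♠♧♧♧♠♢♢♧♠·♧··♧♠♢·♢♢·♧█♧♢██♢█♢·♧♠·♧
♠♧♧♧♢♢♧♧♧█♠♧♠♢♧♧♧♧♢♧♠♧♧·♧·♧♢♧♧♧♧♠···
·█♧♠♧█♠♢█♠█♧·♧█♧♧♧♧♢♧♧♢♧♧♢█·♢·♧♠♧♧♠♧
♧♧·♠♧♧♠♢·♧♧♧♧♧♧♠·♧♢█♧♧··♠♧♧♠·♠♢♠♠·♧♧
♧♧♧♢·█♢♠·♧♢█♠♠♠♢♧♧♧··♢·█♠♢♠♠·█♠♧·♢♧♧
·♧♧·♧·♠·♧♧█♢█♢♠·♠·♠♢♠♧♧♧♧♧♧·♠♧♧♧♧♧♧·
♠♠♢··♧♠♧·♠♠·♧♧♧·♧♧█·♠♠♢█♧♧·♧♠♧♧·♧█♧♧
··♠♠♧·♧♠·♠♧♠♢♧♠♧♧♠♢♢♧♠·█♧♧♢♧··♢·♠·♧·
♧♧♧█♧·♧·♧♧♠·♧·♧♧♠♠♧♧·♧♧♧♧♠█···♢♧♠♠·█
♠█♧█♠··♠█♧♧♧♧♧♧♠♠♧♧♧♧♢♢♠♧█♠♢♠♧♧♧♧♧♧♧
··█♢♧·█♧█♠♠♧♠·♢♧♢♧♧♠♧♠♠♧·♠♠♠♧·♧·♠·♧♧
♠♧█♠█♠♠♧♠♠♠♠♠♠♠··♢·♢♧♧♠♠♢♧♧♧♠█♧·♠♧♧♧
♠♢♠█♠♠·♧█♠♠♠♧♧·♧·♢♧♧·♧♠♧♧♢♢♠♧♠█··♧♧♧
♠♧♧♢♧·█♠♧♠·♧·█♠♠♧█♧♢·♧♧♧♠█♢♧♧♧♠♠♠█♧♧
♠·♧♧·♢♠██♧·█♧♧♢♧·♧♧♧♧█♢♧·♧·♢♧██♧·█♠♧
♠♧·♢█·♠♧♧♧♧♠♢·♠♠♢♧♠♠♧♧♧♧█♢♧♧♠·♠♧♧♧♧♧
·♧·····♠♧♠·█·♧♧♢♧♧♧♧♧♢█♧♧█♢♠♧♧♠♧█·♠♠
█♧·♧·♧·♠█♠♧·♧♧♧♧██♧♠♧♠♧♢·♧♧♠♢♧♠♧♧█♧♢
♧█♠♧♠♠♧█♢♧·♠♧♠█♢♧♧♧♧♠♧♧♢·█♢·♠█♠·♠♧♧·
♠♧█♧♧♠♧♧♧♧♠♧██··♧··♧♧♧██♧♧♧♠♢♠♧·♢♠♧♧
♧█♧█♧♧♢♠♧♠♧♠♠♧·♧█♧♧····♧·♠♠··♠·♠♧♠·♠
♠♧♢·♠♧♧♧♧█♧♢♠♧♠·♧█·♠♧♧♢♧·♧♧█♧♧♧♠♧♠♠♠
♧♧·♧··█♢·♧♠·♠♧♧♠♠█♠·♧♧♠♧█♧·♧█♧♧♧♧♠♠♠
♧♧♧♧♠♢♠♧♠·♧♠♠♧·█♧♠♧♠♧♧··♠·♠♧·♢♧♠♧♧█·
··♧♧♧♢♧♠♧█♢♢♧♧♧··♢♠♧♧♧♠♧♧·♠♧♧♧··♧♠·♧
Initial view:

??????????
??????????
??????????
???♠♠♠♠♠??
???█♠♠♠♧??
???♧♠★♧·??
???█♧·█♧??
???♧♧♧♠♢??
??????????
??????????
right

??????????
??????????
??????????
??♠♠♠♠♠♠??
??█♠♠♠♧♧??
??♧♠·★·█??
??█♧·█♧♧??
??♧♧♧♠♢·??
??????????
??????????

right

??????????
??????????
??????????
?♠♠♠♠♠♠♠??
?█♠♠♠♧♧·??
?♧♠·♧★█♠??
?█♧·█♧♧♢??
?♧♧♧♠♢·♠??
??????????
??????????

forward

??????????
??????????
??????????
???♠♧♠·♢??
?♠♠♠♠♠♠♠??
?█♠♠♠★♧·??
?♧♠·♧·█♠??
?█♧·█♧♧♢??
?♧♧♧♠♢·♠??
??????????

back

??????????
??????????
???♠♧♠·♢??
?♠♠♠♠♠♠♠??
?█♠♠♠♧♧·??
?♧♠·♧★█♠??
?█♧·█♧♧♢??
?♧♧♧♠♢·♠??
??????????
??????????

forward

??????????
??????????
??????????
???♠♧♠·♢??
?♠♠♠♠♠♠♠??
?█♠♠♠★♧·??
?♧♠·♧·█♠??
?█♧·█♧♧♢??
?♧♧♧♠♢·♠??
??????????

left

??????????
??????????
??????????
???♠♠♧♠·♢?
??♠♠♠♠♠♠♠?
??█♠♠★♧♧·?
??♧♠·♧·█♠?
??█♧·█♧♧♢?
??♧♧♧♠♢·♠?
??????????

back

??????????
??????????
???♠♠♧♠·♢?
??♠♠♠♠♠♠♠?
??█♠♠♠♧♧·?
??♧♠·★·█♠?
??█♧·█♧♧♢?
??♧♧♧♠♢·♠?
??????????
??????????

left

??????????
??????????
????♠♠♧♠·♢
???♠♠♠♠♠♠♠
???█♠♠♠♧♧·
???♧♠★♧·█♠
???█♧·█♧♧♢
???♧♧♧♠♢·♠
??????????
??????????

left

??????????
??????????
?????♠♠♧♠·
???♧♠♠♠♠♠♠
???♧█♠♠♠♧♧
???♠♧★·♧·█
???██♧·█♧♧
???♧♧♧♧♠♢·
??????????
??????????

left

??????????
??????????
??????♠♠♧♠
???♠♧♠♠♠♠♠
???·♧█♠♠♠♧
???█♠★♠·♧·
???♠██♧·█♧
???♠♧♧♧♧♠♢
??????????
??????????

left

??????????
??????????
???????♠♠♧
???♠♠♧♠♠♠♠
???♠·♧█♠♠♠
???·█★♧♠·♧
???♢♠██♧·█
???·♠♧♧♧♧♠
??????????
??????????

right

??????????
??????????
??????♠♠♧♠
??♠♠♧♠♠♠♠♠
??♠·♧█♠♠♠♧
??·█♠★♠·♧·
??♢♠██♧·█♧
??·♠♧♧♧♧♠♢
??????????
??????????

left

??????????
??????????
???????♠♠♧
???♠♠♧♠♠♠♠
???♠·♧█♠♠♠
???·█★♧♠·♧
???♢♠██♧·█
???·♠♧♧♧♧♠
??????????
??????????

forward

??????????
??????????
??????????
???·█♧█♠♠♧
???♠♠♧♠♠♠♠
???♠·★█♠♠♠
???·█♠♧♠·♧
???♢♠██♧·█
???·♠♧♧♧♧♠
??????????

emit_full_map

·█♧█♠♠♧♠·♢
♠♠♧♠♠♠♠♠♠♠
♠·★█♠♠♠♧♧·
·█♠♧♠·♧·█♠
♢♠██♧·█♧♧♢
·♠♧♧♧♧♠♢·♠

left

??????????
??????????
??????????
???♧·█♧█♠♠
???█♠♠♧♠♠♠
???♠♠★♧█♠♠
???♧·█♠♧♠·
???·♢♠██♧·
????·♠♧♧♧♧
??????????

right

??????????
??????????
??????????
??♧·█♧█♠♠♧
??█♠♠♧♠♠♠♠
??♠♠·★█♠♠♠
??♧·█♠♧♠·♧
??·♢♠██♧·█
???·♠♧♧♧♧♠
??????????

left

??????????
??????????
??????????
???♧·█♧█♠♠
???█♠♠♧♠♠♠
???♠♠★♧█♠♠
???♧·█♠♧♠·
???·♢♠██♧·
????·♠♧♧♧♧
??????????

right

??????????
??????????
??????????
??♧·█♧█♠♠♧
??█♠♠♧♠♠♠♠
??♠♠·★█♠♠♠
??♧·█♠♧♠·♧
??·♢♠██♧·█
???·♠♧♧♧♧♠
??????????

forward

??????????
??????????
??????????
???··♠█♧??
??♧·█♧█♠♠♧
??█♠♠★♠♠♠♠
??♠♠·♧█♠♠♠
??♧·█♠♧♠·♧
??·♢♠██♧·█
???·♠♧♧♧♧♠

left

??????????
??????????
??????????
???♠··♠█♧?
???♧·█♧█♠♠
???█♠★♧♠♠♠
???♠♠·♧█♠♠
???♧·█♠♧♠·
???·♢♠██♧·
????·♠♧♧♧♧

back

??????????
??????????
???♠··♠█♧?
???♧·█♧█♠♠
???█♠♠♧♠♠♠
???♠♠★♧█♠♠
???♧·█♠♧♠·
???·♢♠██♧·
????·♠♧♧♧♧
??????????

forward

??????????
??????????
??????????
???♠··♠█♧?
???♧·█♧█♠♠
???█♠★♧♠♠♠
???♠♠·♧█♠♠
???♧·█♠♧♠·
???·♢♠██♧·
????·♠♧♧♧♧

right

??????????
??????????
??????????
??♠··♠█♧??
??♧·█♧█♠♠♧
??█♠♠★♠♠♠♠
??♠♠·♧█♠♠♠
??♧·█♠♧♠·♧
??·♢♠██♧·█
???·♠♧♧♧♧♠


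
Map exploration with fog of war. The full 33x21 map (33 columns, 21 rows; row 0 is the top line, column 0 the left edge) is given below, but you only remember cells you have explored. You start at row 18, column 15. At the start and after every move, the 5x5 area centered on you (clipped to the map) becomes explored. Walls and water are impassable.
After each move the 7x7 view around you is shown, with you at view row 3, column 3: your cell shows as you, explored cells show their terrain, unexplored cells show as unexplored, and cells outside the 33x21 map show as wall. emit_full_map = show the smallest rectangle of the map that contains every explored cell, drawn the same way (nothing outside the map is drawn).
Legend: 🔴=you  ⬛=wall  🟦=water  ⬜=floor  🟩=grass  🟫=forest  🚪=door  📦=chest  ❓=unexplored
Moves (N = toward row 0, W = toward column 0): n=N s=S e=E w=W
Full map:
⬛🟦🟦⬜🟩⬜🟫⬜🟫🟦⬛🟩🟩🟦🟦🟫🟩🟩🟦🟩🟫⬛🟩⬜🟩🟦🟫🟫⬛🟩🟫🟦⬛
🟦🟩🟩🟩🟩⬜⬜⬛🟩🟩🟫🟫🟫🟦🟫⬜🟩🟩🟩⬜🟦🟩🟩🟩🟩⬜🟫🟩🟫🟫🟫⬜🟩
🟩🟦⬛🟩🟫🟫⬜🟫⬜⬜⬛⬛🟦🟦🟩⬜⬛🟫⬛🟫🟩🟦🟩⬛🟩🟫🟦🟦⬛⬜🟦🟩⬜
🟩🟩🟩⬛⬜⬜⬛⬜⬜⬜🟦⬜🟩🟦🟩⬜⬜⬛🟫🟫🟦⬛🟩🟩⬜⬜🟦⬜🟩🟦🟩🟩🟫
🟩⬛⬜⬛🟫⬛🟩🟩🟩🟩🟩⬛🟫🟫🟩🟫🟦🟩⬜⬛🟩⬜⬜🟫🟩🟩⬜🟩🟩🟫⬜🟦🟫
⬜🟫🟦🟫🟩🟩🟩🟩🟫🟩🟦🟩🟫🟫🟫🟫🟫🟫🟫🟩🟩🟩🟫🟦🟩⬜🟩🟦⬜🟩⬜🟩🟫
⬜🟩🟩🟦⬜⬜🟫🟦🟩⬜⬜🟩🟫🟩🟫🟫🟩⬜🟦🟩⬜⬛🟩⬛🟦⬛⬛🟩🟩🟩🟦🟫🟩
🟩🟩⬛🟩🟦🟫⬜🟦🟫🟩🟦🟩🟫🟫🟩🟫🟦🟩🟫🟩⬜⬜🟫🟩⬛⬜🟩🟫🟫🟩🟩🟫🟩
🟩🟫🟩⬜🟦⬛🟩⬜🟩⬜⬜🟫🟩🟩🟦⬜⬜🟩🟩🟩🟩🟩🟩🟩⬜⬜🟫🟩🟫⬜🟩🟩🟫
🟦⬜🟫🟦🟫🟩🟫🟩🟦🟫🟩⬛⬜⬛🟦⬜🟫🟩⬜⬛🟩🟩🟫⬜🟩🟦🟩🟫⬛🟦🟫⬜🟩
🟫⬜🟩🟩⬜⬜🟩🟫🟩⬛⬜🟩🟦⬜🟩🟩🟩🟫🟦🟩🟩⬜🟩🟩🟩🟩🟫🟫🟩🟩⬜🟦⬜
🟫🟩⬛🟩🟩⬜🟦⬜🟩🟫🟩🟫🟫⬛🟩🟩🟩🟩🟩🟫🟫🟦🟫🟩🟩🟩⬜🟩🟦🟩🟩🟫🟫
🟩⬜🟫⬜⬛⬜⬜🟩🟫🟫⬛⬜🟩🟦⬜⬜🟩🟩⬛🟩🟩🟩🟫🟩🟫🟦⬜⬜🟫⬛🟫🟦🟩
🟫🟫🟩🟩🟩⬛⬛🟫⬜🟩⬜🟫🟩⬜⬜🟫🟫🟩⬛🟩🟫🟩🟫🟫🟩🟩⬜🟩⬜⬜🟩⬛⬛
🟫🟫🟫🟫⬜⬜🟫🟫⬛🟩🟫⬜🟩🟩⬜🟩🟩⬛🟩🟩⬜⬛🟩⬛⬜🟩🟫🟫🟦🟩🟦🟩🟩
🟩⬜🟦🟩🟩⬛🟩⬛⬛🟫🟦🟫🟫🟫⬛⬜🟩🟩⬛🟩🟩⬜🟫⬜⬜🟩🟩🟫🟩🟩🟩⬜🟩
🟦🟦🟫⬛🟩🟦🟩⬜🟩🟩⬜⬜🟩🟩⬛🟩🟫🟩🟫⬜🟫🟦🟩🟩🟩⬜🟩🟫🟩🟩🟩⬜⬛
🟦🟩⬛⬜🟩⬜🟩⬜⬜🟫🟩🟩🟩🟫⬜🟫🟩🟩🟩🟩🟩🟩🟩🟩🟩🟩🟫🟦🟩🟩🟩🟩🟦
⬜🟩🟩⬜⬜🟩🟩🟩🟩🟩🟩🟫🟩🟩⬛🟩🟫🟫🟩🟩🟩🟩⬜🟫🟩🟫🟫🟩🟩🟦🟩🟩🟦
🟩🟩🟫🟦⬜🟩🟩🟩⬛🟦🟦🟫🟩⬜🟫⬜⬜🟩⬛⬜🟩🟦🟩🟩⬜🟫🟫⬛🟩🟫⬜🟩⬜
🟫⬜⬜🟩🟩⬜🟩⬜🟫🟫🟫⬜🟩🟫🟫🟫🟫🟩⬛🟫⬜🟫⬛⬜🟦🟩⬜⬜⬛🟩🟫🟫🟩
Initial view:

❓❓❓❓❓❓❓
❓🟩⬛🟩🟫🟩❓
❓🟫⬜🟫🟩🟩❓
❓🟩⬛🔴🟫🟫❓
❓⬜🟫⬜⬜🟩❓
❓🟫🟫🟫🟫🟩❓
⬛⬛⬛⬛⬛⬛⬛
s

❓🟩⬛🟩🟫🟩❓
❓🟫⬜🟫🟩🟩❓
❓🟩⬛🟩🟫🟫❓
❓⬜🟫🔴⬜🟩❓
❓🟫🟫🟫🟫🟩❓
⬛⬛⬛⬛⬛⬛⬛
⬛⬛⬛⬛⬛⬛⬛

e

🟩⬛🟩🟫🟩❓❓
🟫⬜🟫🟩🟩🟩❓
🟩⬛🟩🟫🟫🟩❓
⬜🟫⬜🔴🟩⬛❓
🟫🟫🟫🟫🟩⬛❓
⬛⬛⬛⬛⬛⬛⬛
⬛⬛⬛⬛⬛⬛⬛

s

🟫⬜🟫🟩🟩🟩❓
🟩⬛🟩🟫🟫🟩❓
⬜🟫⬜⬜🟩⬛❓
🟫🟫🟫🔴🟩⬛❓
⬛⬛⬛⬛⬛⬛⬛
⬛⬛⬛⬛⬛⬛⬛
⬛⬛⬛⬛⬛⬛⬛

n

🟩⬛🟩🟫🟩❓❓
🟫⬜🟫🟩🟩🟩❓
🟩⬛🟩🟫🟫🟩❓
⬜🟫⬜🔴🟩⬛❓
🟫🟫🟫🟫🟩⬛❓
⬛⬛⬛⬛⬛⬛⬛
⬛⬛⬛⬛⬛⬛⬛

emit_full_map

🟩⬛🟩🟫🟩❓
🟫⬜🟫🟩🟩🟩
🟩⬛🟩🟫🟫🟩
⬜🟫⬜🔴🟩⬛
🟫🟫🟫🟫🟩⬛

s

🟫⬜🟫🟩🟩🟩❓
🟩⬛🟩🟫🟫🟩❓
⬜🟫⬜⬜🟩⬛❓
🟫🟫🟫🔴🟩⬛❓
⬛⬛⬛⬛⬛⬛⬛
⬛⬛⬛⬛⬛⬛⬛
⬛⬛⬛⬛⬛⬛⬛

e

⬜🟫🟩🟩🟩❓❓
⬛🟩🟫🟫🟩🟩❓
🟫⬜⬜🟩⬛⬜❓
🟫🟫🟫🔴⬛🟫❓
⬛⬛⬛⬛⬛⬛⬛
⬛⬛⬛⬛⬛⬛⬛
⬛⬛⬛⬛⬛⬛⬛

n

⬛🟩🟫🟩❓❓❓
⬜🟫🟩🟩🟩🟩❓
⬛🟩🟫🟫🟩🟩❓
🟫⬜⬜🔴⬛⬜❓
🟫🟫🟫🟩⬛🟫❓
⬛⬛⬛⬛⬛⬛⬛
⬛⬛⬛⬛⬛⬛⬛

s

⬜🟫🟩🟩🟩🟩❓
⬛🟩🟫🟫🟩🟩❓
🟫⬜⬜🟩⬛⬜❓
🟫🟫🟫🔴⬛🟫❓
⬛⬛⬛⬛⬛⬛⬛
⬛⬛⬛⬛⬛⬛⬛
⬛⬛⬛⬛⬛⬛⬛

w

🟫⬜🟫🟩🟩🟩🟩
🟩⬛🟩🟫🟫🟩🟩
⬜🟫⬜⬜🟩⬛⬜
🟫🟫🟫🔴🟩⬛🟫
⬛⬛⬛⬛⬛⬛⬛
⬛⬛⬛⬛⬛⬛⬛
⬛⬛⬛⬛⬛⬛⬛

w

❓🟫⬜🟫🟩🟩🟩
❓🟩⬛🟩🟫🟫🟩
❓⬜🟫⬜⬜🟩⬛
❓🟫🟫🔴🟫🟩⬛
⬛⬛⬛⬛⬛⬛⬛
⬛⬛⬛⬛⬛⬛⬛
⬛⬛⬛⬛⬛⬛⬛

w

❓❓🟫⬜🟫🟩🟩
❓🟩🟩⬛🟩🟫🟫
❓🟩⬜🟫⬜⬜🟩
❓🟩🟫🔴🟫🟫🟩
⬛⬛⬛⬛⬛⬛⬛
⬛⬛⬛⬛⬛⬛⬛
⬛⬛⬛⬛⬛⬛⬛

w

❓❓❓🟫⬜🟫🟩
❓🟫🟩🟩⬛🟩🟫
❓🟫🟩⬜🟫⬜⬜
❓⬜🟩🔴🟫🟫🟫
⬛⬛⬛⬛⬛⬛⬛
⬛⬛⬛⬛⬛⬛⬛
⬛⬛⬛⬛⬛⬛⬛

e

❓❓🟫⬜🟫🟩🟩
🟫🟩🟩⬛🟩🟫🟫
🟫🟩⬜🟫⬜⬜🟩
⬜🟩🟫🔴🟫🟫🟩
⬛⬛⬛⬛⬛⬛⬛
⬛⬛⬛⬛⬛⬛⬛
⬛⬛⬛⬛⬛⬛⬛

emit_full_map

❓❓🟩⬛🟩🟫🟩❓❓
❓❓🟫⬜🟫🟩🟩🟩🟩
🟫🟩🟩⬛🟩🟫🟫🟩🟩
🟫🟩⬜🟫⬜⬜🟩⬛⬜
⬜🟩🟫🔴🟫🟫🟩⬛🟫

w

❓❓❓🟫⬜🟫🟩
❓🟫🟩🟩⬛🟩🟫
❓🟫🟩⬜🟫⬜⬜
❓⬜🟩🔴🟫🟫🟫
⬛⬛⬛⬛⬛⬛⬛
⬛⬛⬛⬛⬛⬛⬛
⬛⬛⬛⬛⬛⬛⬛

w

❓❓❓❓🟫⬜🟫
❓🟩🟫🟩🟩⬛🟩
❓🟦🟫🟩⬜🟫⬜
❓🟫⬜🔴🟫🟫🟫
⬛⬛⬛⬛⬛⬛⬛
⬛⬛⬛⬛⬛⬛⬛
⬛⬛⬛⬛⬛⬛⬛

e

❓❓❓🟫⬜🟫🟩
🟩🟫🟩🟩⬛🟩🟫
🟦🟫🟩⬜🟫⬜⬜
🟫⬜🟩🔴🟫🟫🟫
⬛⬛⬛⬛⬛⬛⬛
⬛⬛⬛⬛⬛⬛⬛
⬛⬛⬛⬛⬛⬛⬛

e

❓❓🟫⬜🟫🟩🟩
🟫🟩🟩⬛🟩🟫🟫
🟫🟩⬜🟫⬜⬜🟩
⬜🟩🟫🔴🟫🟫🟩
⬛⬛⬛⬛⬛⬛⬛
⬛⬛⬛⬛⬛⬛⬛
⬛⬛⬛⬛⬛⬛⬛

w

❓❓❓🟫⬜🟫🟩
🟩🟫🟩🟩⬛🟩🟫
🟦🟫🟩⬜🟫⬜⬜
🟫⬜🟩🔴🟫🟫🟫
⬛⬛⬛⬛⬛⬛⬛
⬛⬛⬛⬛⬛⬛⬛
⬛⬛⬛⬛⬛⬛⬛

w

❓❓❓❓🟫⬜🟫
❓🟩🟫🟩🟩⬛🟩
❓🟦🟫🟩⬜🟫⬜
❓🟫⬜🔴🟫🟫🟫
⬛⬛⬛⬛⬛⬛⬛
⬛⬛⬛⬛⬛⬛⬛
⬛⬛⬛⬛⬛⬛⬛

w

❓❓❓❓❓🟫⬜
❓🟩🟩🟫🟩🟩⬛
❓🟦🟦🟫🟩⬜🟫
❓🟫🟫🔴🟩🟫🟫
⬛⬛⬛⬛⬛⬛⬛
⬛⬛⬛⬛⬛⬛⬛
⬛⬛⬛⬛⬛⬛⬛

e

❓❓❓❓🟫⬜🟫
🟩🟩🟫🟩🟩⬛🟩
🟦🟦🟫🟩⬜🟫⬜
🟫🟫⬜🔴🟫🟫🟫
⬛⬛⬛⬛⬛⬛⬛
⬛⬛⬛⬛⬛⬛⬛
⬛⬛⬛⬛⬛⬛⬛


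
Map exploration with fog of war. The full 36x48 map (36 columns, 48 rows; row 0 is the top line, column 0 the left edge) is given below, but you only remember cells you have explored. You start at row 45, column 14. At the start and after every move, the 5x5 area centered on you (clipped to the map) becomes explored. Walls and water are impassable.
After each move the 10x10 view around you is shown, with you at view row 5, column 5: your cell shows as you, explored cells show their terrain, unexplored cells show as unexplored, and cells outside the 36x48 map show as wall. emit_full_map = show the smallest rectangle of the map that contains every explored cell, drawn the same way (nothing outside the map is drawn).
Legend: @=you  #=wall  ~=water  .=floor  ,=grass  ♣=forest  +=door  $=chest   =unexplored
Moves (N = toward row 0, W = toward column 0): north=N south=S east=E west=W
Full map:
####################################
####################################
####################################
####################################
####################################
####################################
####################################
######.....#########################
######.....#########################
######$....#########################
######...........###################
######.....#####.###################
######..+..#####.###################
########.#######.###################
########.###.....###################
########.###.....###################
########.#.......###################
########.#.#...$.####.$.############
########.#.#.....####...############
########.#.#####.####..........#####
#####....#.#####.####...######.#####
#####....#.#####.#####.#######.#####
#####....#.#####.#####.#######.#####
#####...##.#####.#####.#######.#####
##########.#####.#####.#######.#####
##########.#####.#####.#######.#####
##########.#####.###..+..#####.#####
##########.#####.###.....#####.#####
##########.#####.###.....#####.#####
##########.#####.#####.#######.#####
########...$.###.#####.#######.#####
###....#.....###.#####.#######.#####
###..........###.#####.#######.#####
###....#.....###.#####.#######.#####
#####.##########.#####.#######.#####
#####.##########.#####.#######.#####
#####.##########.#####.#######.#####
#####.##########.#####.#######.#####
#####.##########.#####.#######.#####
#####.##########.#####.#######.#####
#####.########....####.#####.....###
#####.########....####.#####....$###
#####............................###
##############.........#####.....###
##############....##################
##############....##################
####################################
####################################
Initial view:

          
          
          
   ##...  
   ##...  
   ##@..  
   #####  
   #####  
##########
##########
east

          
          
          
  ##....  
  ##....  
  ##.@..  
  ######  
  ######  
##########
##########

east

          
          
          
 ##.....  
 ##....#  
 ##..@.#  
 #######  
 #######  
##########
##########

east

          
          
          
##......  
##....##  
##...@##  
########  
########  
##########
##########

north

          
          
          
   .....  
##......  
##...@##  
##....##  
########  
########  
##########

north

          
          
          
   ...##  
   .....  
##...@..  
##....##  
##....##  
########  
########  

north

          
          
          
   ...##  
   ...##  
   ..@..  
##......  
##....##  
##....##  
########  

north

          
          
          
   #.###  
   ...##  
   ..@##  
   .....  
##......  
##....##  
##....##  

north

          
          
          
   #.###  
   #.###  
   ..@##  
   ...##  
   .....  
##......  
##....##  

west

          
          
          
   ##.### 
   ##.### 
   ..@.## 
   ....## 
   ...... 
 ##...... 
 ##....## 

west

          
          
          
   ###.###
   ###.###
   #.@..##
   #....##
   .......
  ##......
  ##....##

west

          
          
          
   ####.##
   ####.##
   ##@...#
   ##....#
   .......
   ##.....
   ##....#

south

          
          
   ####.##
   ####.##
   ##....#
   ##@...#
   .......
   ##.....
   ##....#
   ##....#

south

          
   ####.##
   ####.##
   ##....#
   ##....#
   ..@....
   ##.....
   ##....#
   ##....#
   #######

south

   ####.##
   ####.##
   ##....#
   ##....#
   .......
   ##@....
   ##....#
   ##....#
   #######
   #######

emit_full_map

####.###
####.###
##....##
##....##
........
##@.....
##....##
##....##
########
########

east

  ####.###
  ####.###
  ##....##
  ##....##
  ........
  ##.@....
  ##....##
  ##....##
  ########
  ########

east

 ####.### 
 ####.### 
 ##....## 
 ##....## 
 ........ 
 ##..@... 
 ##....## 
 ##....## 
 ######## 
 ######## 

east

####.###  
####.###  
##....##  
##....##  
........  
##...@..  
##....##  
##....##  
########  
########  

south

####.###  
##....##  
##....##  
........  
##......  
##...@##  
##....##  
########  
########  
##########

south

##....##  
##....##  
........  
##......  
##....##  
##...@##  
########  
########  
##########
##########

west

 ##....## 
 ##....## 
 ........ 
 ##...... 
 ##....## 
 ##..@.## 
 ######## 
 ######## 
##########
##########

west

  ##....##
  ##....##
  ........
  ##......
  ##....##
  ##.@..##
  ########
  ########
##########
##########

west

   ##....#
   ##....#
   .......
   ##.....
   ##....#
   ##@...#
   #######
   #######
##########
##########

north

   ####.##
   ##....#
   ##....#
   .......
   ##.....
   ##@...#
   ##....#
   #######
   #######
##########

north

   ####.##
   ####.##
   ##....#
   ##....#
   .......
   ##@....
   ##....#
   ##....#
   #######
   #######

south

   ####.##
   ##....#
   ##....#
   .......
   ##.....
   ##@...#
   ##....#
   #######
   #######
##########

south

   ##....#
   ##....#
   .......
   ##.....
   ##....#
   ##@...#
   #######
   #######
##########
##########


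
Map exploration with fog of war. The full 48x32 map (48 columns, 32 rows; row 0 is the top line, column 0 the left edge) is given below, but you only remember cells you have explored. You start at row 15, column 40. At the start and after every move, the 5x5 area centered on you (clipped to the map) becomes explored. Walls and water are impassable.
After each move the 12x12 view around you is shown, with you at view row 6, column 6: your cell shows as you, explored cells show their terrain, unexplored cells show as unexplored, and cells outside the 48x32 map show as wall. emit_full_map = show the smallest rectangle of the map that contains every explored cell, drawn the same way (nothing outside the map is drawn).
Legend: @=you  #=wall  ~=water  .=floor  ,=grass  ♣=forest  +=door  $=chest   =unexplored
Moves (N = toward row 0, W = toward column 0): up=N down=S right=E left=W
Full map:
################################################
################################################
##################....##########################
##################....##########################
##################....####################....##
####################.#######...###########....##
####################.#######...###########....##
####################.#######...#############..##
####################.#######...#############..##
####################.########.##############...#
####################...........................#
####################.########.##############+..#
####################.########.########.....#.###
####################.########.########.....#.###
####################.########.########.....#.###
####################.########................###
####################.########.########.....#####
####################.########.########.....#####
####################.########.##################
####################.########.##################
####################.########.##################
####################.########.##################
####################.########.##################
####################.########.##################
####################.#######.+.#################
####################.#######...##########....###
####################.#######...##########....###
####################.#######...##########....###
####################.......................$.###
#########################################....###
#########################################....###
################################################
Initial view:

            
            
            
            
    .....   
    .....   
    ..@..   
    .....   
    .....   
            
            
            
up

            
            
            
            
    .....   
    .....   
    ..@..   
    .....   
    .....   
    .....   
            
            

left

            
            
            
            
    #.....  
    #.....  
    #.@...  
    ......  
    #.....  
     .....  
            
            

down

            
            
            
    #.....  
    #.....  
    #.....  
    ..@...  
    #.....  
    #.....  
            
            
            

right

            
            
            
   #.....   
   #.....   
   #.....   
   ...@..   
   #.....   
   #.....   
            
            
            

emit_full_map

#.....
#.....
#.....
...@..
#.....
#.....

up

            
            
            
            
   #.....   
   #.....   
   #..@..   
   ......   
   #.....   
   #.....   
            
            

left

            
            
            
            
    #.....  
    #.....  
    #.@...  
    ......  
    #.....  
    #.....  
            
            

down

            
            
            
    #.....  
    #.....  
    #.....  
    ..@...  
    #.....  
    #.....  
            
            
            

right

            
            
            
   #.....   
   #.....   
   #.....   
   ...@..   
   #.....   
   #.....   
            
            
            


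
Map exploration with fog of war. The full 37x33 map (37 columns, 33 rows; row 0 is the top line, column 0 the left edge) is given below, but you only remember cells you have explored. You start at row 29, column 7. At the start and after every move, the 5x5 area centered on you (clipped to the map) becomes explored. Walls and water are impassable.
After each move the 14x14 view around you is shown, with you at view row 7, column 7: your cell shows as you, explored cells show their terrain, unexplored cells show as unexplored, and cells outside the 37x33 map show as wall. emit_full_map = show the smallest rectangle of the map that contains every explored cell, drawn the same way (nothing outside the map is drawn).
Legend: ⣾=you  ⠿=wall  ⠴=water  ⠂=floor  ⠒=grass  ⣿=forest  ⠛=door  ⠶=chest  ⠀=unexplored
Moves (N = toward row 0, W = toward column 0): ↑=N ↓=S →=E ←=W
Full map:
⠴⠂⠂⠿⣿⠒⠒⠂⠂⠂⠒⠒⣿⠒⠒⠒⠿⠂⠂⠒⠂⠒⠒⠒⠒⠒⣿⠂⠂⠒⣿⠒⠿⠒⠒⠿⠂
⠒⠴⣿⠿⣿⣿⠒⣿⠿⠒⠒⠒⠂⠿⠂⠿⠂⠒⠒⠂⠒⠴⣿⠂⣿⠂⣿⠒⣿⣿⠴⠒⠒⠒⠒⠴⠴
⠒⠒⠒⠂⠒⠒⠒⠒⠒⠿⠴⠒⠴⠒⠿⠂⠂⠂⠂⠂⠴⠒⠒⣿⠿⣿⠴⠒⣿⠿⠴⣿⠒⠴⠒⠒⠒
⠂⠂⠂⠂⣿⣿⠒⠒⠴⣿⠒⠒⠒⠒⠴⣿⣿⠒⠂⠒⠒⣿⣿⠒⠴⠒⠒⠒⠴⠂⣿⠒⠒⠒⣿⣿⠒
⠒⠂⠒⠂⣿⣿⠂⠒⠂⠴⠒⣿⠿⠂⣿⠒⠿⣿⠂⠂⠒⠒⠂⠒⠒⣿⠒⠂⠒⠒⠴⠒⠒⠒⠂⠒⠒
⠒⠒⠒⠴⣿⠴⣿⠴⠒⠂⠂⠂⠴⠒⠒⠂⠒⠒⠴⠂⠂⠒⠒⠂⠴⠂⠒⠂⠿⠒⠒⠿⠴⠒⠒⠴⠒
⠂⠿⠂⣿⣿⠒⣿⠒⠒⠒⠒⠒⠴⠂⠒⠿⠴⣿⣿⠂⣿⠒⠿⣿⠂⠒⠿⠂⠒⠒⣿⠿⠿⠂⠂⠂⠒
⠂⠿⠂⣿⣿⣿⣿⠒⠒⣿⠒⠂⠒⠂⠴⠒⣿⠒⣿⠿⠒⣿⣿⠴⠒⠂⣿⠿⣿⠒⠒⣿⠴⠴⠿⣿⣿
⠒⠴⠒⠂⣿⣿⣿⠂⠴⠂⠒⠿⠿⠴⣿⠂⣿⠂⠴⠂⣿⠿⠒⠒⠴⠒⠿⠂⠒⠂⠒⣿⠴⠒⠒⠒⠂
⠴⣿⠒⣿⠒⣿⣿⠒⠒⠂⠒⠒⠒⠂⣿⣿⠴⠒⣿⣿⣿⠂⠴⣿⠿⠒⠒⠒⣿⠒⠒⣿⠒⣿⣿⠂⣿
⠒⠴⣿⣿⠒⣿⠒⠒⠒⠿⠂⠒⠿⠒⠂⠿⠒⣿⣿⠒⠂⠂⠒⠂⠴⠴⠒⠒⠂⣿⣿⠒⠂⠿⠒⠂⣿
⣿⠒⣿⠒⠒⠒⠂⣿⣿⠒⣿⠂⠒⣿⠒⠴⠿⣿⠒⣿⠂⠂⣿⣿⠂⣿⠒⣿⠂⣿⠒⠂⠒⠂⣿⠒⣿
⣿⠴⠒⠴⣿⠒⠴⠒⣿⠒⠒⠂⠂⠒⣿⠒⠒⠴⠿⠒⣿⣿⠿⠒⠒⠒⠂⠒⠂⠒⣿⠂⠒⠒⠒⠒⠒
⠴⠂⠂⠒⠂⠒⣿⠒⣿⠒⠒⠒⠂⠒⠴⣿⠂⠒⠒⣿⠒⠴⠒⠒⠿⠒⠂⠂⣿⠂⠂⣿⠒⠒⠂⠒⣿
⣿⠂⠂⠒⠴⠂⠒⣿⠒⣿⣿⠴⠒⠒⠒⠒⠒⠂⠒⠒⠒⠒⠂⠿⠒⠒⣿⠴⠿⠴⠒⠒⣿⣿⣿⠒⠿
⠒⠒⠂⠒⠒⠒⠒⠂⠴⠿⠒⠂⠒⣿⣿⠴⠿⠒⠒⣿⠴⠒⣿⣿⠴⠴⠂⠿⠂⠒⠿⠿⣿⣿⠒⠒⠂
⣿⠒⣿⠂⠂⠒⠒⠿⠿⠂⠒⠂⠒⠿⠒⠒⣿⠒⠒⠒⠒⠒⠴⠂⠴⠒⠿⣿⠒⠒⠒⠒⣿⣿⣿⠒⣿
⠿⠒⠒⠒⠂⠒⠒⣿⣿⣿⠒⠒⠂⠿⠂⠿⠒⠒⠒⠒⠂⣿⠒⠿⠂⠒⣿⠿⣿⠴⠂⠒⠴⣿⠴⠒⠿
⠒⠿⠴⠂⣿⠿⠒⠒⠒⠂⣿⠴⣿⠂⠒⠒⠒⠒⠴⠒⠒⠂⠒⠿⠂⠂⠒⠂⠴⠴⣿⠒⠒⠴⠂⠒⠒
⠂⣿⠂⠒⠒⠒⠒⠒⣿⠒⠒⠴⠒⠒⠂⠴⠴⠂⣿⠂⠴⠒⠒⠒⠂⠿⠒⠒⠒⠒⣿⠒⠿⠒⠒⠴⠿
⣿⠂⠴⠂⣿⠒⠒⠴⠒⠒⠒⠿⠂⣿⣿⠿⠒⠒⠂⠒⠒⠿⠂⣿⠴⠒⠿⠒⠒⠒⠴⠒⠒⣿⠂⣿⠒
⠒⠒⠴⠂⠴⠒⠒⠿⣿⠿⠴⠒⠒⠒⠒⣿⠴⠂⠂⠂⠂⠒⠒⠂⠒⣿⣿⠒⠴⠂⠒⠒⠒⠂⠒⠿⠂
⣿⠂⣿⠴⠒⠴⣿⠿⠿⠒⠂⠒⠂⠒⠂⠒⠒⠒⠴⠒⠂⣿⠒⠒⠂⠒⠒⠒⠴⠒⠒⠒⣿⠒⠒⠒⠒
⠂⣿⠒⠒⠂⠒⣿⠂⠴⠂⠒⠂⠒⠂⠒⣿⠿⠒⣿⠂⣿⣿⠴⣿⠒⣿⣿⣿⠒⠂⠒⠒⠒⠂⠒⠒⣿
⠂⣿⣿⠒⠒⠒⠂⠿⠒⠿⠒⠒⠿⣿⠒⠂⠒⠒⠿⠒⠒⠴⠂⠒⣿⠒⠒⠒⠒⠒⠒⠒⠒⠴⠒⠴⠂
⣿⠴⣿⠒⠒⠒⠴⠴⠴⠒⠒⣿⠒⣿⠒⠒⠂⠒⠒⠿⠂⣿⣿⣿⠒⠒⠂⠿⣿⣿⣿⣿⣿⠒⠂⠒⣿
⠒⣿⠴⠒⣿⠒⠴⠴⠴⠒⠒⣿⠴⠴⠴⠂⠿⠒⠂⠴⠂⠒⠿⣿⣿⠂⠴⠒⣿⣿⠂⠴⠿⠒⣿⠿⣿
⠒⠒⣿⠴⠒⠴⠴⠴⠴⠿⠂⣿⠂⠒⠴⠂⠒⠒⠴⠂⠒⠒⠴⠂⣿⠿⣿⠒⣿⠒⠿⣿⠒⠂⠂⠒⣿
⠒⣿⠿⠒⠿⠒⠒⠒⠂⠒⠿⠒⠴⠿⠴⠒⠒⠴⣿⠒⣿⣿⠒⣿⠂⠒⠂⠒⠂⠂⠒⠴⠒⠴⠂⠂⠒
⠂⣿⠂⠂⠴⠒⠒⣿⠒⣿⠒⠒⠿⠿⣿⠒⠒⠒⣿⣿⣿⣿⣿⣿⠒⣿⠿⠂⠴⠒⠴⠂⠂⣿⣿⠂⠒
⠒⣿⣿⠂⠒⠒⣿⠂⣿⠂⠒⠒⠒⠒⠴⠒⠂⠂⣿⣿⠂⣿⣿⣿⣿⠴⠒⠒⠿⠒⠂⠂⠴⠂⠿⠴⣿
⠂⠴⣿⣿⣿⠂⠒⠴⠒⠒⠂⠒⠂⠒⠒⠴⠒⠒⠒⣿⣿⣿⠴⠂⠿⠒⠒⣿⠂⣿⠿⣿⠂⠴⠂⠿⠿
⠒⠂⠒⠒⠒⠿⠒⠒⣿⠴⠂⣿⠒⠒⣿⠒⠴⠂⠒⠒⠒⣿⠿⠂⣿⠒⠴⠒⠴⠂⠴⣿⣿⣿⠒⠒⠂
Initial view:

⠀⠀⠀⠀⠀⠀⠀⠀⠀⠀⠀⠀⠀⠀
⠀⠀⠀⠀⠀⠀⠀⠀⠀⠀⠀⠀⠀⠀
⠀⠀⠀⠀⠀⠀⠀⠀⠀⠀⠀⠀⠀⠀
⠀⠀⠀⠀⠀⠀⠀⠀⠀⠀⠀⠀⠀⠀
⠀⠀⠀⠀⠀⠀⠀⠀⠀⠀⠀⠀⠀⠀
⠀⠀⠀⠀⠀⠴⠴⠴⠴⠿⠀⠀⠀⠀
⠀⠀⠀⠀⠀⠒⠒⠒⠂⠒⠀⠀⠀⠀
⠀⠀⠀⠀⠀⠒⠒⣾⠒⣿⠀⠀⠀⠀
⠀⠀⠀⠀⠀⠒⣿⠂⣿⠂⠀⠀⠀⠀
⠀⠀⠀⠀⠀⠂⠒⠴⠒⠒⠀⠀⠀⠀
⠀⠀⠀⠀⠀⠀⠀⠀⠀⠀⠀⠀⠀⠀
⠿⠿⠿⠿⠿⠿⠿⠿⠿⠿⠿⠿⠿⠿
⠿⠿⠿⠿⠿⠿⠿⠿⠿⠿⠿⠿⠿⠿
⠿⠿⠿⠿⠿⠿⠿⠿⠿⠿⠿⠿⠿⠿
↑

⠀⠀⠀⠀⠀⠀⠀⠀⠀⠀⠀⠀⠀⠀
⠀⠀⠀⠀⠀⠀⠀⠀⠀⠀⠀⠀⠀⠀
⠀⠀⠀⠀⠀⠀⠀⠀⠀⠀⠀⠀⠀⠀
⠀⠀⠀⠀⠀⠀⠀⠀⠀⠀⠀⠀⠀⠀
⠀⠀⠀⠀⠀⠀⠀⠀⠀⠀⠀⠀⠀⠀
⠀⠀⠀⠀⠀⠒⠴⠴⠴⠒⠀⠀⠀⠀
⠀⠀⠀⠀⠀⠴⠴⠴⠴⠿⠀⠀⠀⠀
⠀⠀⠀⠀⠀⠒⠒⣾⠂⠒⠀⠀⠀⠀
⠀⠀⠀⠀⠀⠒⠒⣿⠒⣿⠀⠀⠀⠀
⠀⠀⠀⠀⠀⠒⣿⠂⣿⠂⠀⠀⠀⠀
⠀⠀⠀⠀⠀⠂⠒⠴⠒⠒⠀⠀⠀⠀
⠀⠀⠀⠀⠀⠀⠀⠀⠀⠀⠀⠀⠀⠀
⠿⠿⠿⠿⠿⠿⠿⠿⠿⠿⠿⠿⠿⠿
⠿⠿⠿⠿⠿⠿⠿⠿⠿⠿⠿⠿⠿⠿

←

⠿⠀⠀⠀⠀⠀⠀⠀⠀⠀⠀⠀⠀⠀
⠿⠀⠀⠀⠀⠀⠀⠀⠀⠀⠀⠀⠀⠀
⠿⠀⠀⠀⠀⠀⠀⠀⠀⠀⠀⠀⠀⠀
⠿⠀⠀⠀⠀⠀⠀⠀⠀⠀⠀⠀⠀⠀
⠿⠀⠀⠀⠀⠀⠀⠀⠀⠀⠀⠀⠀⠀
⠿⠀⠀⠀⠀⣿⠒⠴⠴⠴⠒⠀⠀⠀
⠿⠀⠀⠀⠀⠒⠴⠴⠴⠴⠿⠀⠀⠀
⠿⠀⠀⠀⠀⠿⠒⣾⠒⠂⠒⠀⠀⠀
⠿⠀⠀⠀⠀⠴⠒⠒⣿⠒⣿⠀⠀⠀
⠿⠀⠀⠀⠀⠒⠒⣿⠂⣿⠂⠀⠀⠀
⠿⠀⠀⠀⠀⠀⠂⠒⠴⠒⠒⠀⠀⠀
⠿⠀⠀⠀⠀⠀⠀⠀⠀⠀⠀⠀⠀⠀
⠿⠿⠿⠿⠿⠿⠿⠿⠿⠿⠿⠿⠿⠿
⠿⠿⠿⠿⠿⠿⠿⠿⠿⠿⠿⠿⠿⠿

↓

⠿⠀⠀⠀⠀⠀⠀⠀⠀⠀⠀⠀⠀⠀
⠿⠀⠀⠀⠀⠀⠀⠀⠀⠀⠀⠀⠀⠀
⠿⠀⠀⠀⠀⠀⠀⠀⠀⠀⠀⠀⠀⠀
⠿⠀⠀⠀⠀⠀⠀⠀⠀⠀⠀⠀⠀⠀
⠿⠀⠀⠀⠀⣿⠒⠴⠴⠴⠒⠀⠀⠀
⠿⠀⠀⠀⠀⠒⠴⠴⠴⠴⠿⠀⠀⠀
⠿⠀⠀⠀⠀⠿⠒⠒⠒⠂⠒⠀⠀⠀
⠿⠀⠀⠀⠀⠴⠒⣾⣿⠒⣿⠀⠀⠀
⠿⠀⠀⠀⠀⠒⠒⣿⠂⣿⠂⠀⠀⠀
⠿⠀⠀⠀⠀⣿⠂⠒⠴⠒⠒⠀⠀⠀
⠿⠀⠀⠀⠀⠀⠀⠀⠀⠀⠀⠀⠀⠀
⠿⠿⠿⠿⠿⠿⠿⠿⠿⠿⠿⠿⠿⠿
⠿⠿⠿⠿⠿⠿⠿⠿⠿⠿⠿⠿⠿⠿
⠿⠿⠿⠿⠿⠿⠿⠿⠿⠿⠿⠿⠿⠿

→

⠀⠀⠀⠀⠀⠀⠀⠀⠀⠀⠀⠀⠀⠀
⠀⠀⠀⠀⠀⠀⠀⠀⠀⠀⠀⠀⠀⠀
⠀⠀⠀⠀⠀⠀⠀⠀⠀⠀⠀⠀⠀⠀
⠀⠀⠀⠀⠀⠀⠀⠀⠀⠀⠀⠀⠀⠀
⠀⠀⠀⠀⣿⠒⠴⠴⠴⠒⠀⠀⠀⠀
⠀⠀⠀⠀⠒⠴⠴⠴⠴⠿⠀⠀⠀⠀
⠀⠀⠀⠀⠿⠒⠒⠒⠂⠒⠀⠀⠀⠀
⠀⠀⠀⠀⠴⠒⠒⣾⠒⣿⠀⠀⠀⠀
⠀⠀⠀⠀⠒⠒⣿⠂⣿⠂⠀⠀⠀⠀
⠀⠀⠀⠀⣿⠂⠒⠴⠒⠒⠀⠀⠀⠀
⠀⠀⠀⠀⠀⠀⠀⠀⠀⠀⠀⠀⠀⠀
⠿⠿⠿⠿⠿⠿⠿⠿⠿⠿⠿⠿⠿⠿
⠿⠿⠿⠿⠿⠿⠿⠿⠿⠿⠿⠿⠿⠿
⠿⠿⠿⠿⠿⠿⠿⠿⠿⠿⠿⠿⠿⠿

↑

⠀⠀⠀⠀⠀⠀⠀⠀⠀⠀⠀⠀⠀⠀
⠀⠀⠀⠀⠀⠀⠀⠀⠀⠀⠀⠀⠀⠀
⠀⠀⠀⠀⠀⠀⠀⠀⠀⠀⠀⠀⠀⠀
⠀⠀⠀⠀⠀⠀⠀⠀⠀⠀⠀⠀⠀⠀
⠀⠀⠀⠀⠀⠀⠀⠀⠀⠀⠀⠀⠀⠀
⠀⠀⠀⠀⣿⠒⠴⠴⠴⠒⠀⠀⠀⠀
⠀⠀⠀⠀⠒⠴⠴⠴⠴⠿⠀⠀⠀⠀
⠀⠀⠀⠀⠿⠒⠒⣾⠂⠒⠀⠀⠀⠀
⠀⠀⠀⠀⠴⠒⠒⣿⠒⣿⠀⠀⠀⠀
⠀⠀⠀⠀⠒⠒⣿⠂⣿⠂⠀⠀⠀⠀
⠀⠀⠀⠀⣿⠂⠒⠴⠒⠒⠀⠀⠀⠀
⠀⠀⠀⠀⠀⠀⠀⠀⠀⠀⠀⠀⠀⠀
⠿⠿⠿⠿⠿⠿⠿⠿⠿⠿⠿⠿⠿⠿
⠿⠿⠿⠿⠿⠿⠿⠿⠿⠿⠿⠿⠿⠿

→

⠀⠀⠀⠀⠀⠀⠀⠀⠀⠀⠀⠀⠀⠀
⠀⠀⠀⠀⠀⠀⠀⠀⠀⠀⠀⠀⠀⠀
⠀⠀⠀⠀⠀⠀⠀⠀⠀⠀⠀⠀⠀⠀
⠀⠀⠀⠀⠀⠀⠀⠀⠀⠀⠀⠀⠀⠀
⠀⠀⠀⠀⠀⠀⠀⠀⠀⠀⠀⠀⠀⠀
⠀⠀⠀⣿⠒⠴⠴⠴⠒⠒⠀⠀⠀⠀
⠀⠀⠀⠒⠴⠴⠴⠴⠿⠂⠀⠀⠀⠀
⠀⠀⠀⠿⠒⠒⠒⣾⠒⠿⠀⠀⠀⠀
⠀⠀⠀⠴⠒⠒⣿⠒⣿⠒⠀⠀⠀⠀
⠀⠀⠀⠒⠒⣿⠂⣿⠂⠒⠀⠀⠀⠀
⠀⠀⠀⣿⠂⠒⠴⠒⠒⠀⠀⠀⠀⠀
⠀⠀⠀⠀⠀⠀⠀⠀⠀⠀⠀⠀⠀⠀
⠿⠿⠿⠿⠿⠿⠿⠿⠿⠿⠿⠿⠿⠿
⠿⠿⠿⠿⠿⠿⠿⠿⠿⠿⠿⠿⠿⠿

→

⠀⠀⠀⠀⠀⠀⠀⠀⠀⠀⠀⠀⠀⠀
⠀⠀⠀⠀⠀⠀⠀⠀⠀⠀⠀⠀⠀⠀
⠀⠀⠀⠀⠀⠀⠀⠀⠀⠀⠀⠀⠀⠀
⠀⠀⠀⠀⠀⠀⠀⠀⠀⠀⠀⠀⠀⠀
⠀⠀⠀⠀⠀⠀⠀⠀⠀⠀⠀⠀⠀⠀
⠀⠀⣿⠒⠴⠴⠴⠒⠒⣿⠀⠀⠀⠀
⠀⠀⠒⠴⠴⠴⠴⠿⠂⣿⠀⠀⠀⠀
⠀⠀⠿⠒⠒⠒⠂⣾⠿⠒⠀⠀⠀⠀
⠀⠀⠴⠒⠒⣿⠒⣿⠒⠒⠀⠀⠀⠀
⠀⠀⠒⠒⣿⠂⣿⠂⠒⠒⠀⠀⠀⠀
⠀⠀⣿⠂⠒⠴⠒⠒⠀⠀⠀⠀⠀⠀
⠀⠀⠀⠀⠀⠀⠀⠀⠀⠀⠀⠀⠀⠀
⠿⠿⠿⠿⠿⠿⠿⠿⠿⠿⠿⠿⠿⠿
⠿⠿⠿⠿⠿⠿⠿⠿⠿⠿⠿⠿⠿⠿

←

⠀⠀⠀⠀⠀⠀⠀⠀⠀⠀⠀⠀⠀⠀
⠀⠀⠀⠀⠀⠀⠀⠀⠀⠀⠀⠀⠀⠀
⠀⠀⠀⠀⠀⠀⠀⠀⠀⠀⠀⠀⠀⠀
⠀⠀⠀⠀⠀⠀⠀⠀⠀⠀⠀⠀⠀⠀
⠀⠀⠀⠀⠀⠀⠀⠀⠀⠀⠀⠀⠀⠀
⠀⠀⠀⣿⠒⠴⠴⠴⠒⠒⣿⠀⠀⠀
⠀⠀⠀⠒⠴⠴⠴⠴⠿⠂⣿⠀⠀⠀
⠀⠀⠀⠿⠒⠒⠒⣾⠒⠿⠒⠀⠀⠀
⠀⠀⠀⠴⠒⠒⣿⠒⣿⠒⠒⠀⠀⠀
⠀⠀⠀⠒⠒⣿⠂⣿⠂⠒⠒⠀⠀⠀
⠀⠀⠀⣿⠂⠒⠴⠒⠒⠀⠀⠀⠀⠀
⠀⠀⠀⠀⠀⠀⠀⠀⠀⠀⠀⠀⠀⠀
⠿⠿⠿⠿⠿⠿⠿⠿⠿⠿⠿⠿⠿⠿
⠿⠿⠿⠿⠿⠿⠿⠿⠿⠿⠿⠿⠿⠿

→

⠀⠀⠀⠀⠀⠀⠀⠀⠀⠀⠀⠀⠀⠀
⠀⠀⠀⠀⠀⠀⠀⠀⠀⠀⠀⠀⠀⠀
⠀⠀⠀⠀⠀⠀⠀⠀⠀⠀⠀⠀⠀⠀
⠀⠀⠀⠀⠀⠀⠀⠀⠀⠀⠀⠀⠀⠀
⠀⠀⠀⠀⠀⠀⠀⠀⠀⠀⠀⠀⠀⠀
⠀⠀⣿⠒⠴⠴⠴⠒⠒⣿⠀⠀⠀⠀
⠀⠀⠒⠴⠴⠴⠴⠿⠂⣿⠀⠀⠀⠀
⠀⠀⠿⠒⠒⠒⠂⣾⠿⠒⠀⠀⠀⠀
⠀⠀⠴⠒⠒⣿⠒⣿⠒⠒⠀⠀⠀⠀
⠀⠀⠒⠒⣿⠂⣿⠂⠒⠒⠀⠀⠀⠀
⠀⠀⣿⠂⠒⠴⠒⠒⠀⠀⠀⠀⠀⠀
⠀⠀⠀⠀⠀⠀⠀⠀⠀⠀⠀⠀⠀⠀
⠿⠿⠿⠿⠿⠿⠿⠿⠿⠿⠿⠿⠿⠿
⠿⠿⠿⠿⠿⠿⠿⠿⠿⠿⠿⠿⠿⠿

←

⠀⠀⠀⠀⠀⠀⠀⠀⠀⠀⠀⠀⠀⠀
⠀⠀⠀⠀⠀⠀⠀⠀⠀⠀⠀⠀⠀⠀
⠀⠀⠀⠀⠀⠀⠀⠀⠀⠀⠀⠀⠀⠀
⠀⠀⠀⠀⠀⠀⠀⠀⠀⠀⠀⠀⠀⠀
⠀⠀⠀⠀⠀⠀⠀⠀⠀⠀⠀⠀⠀⠀
⠀⠀⠀⣿⠒⠴⠴⠴⠒⠒⣿⠀⠀⠀
⠀⠀⠀⠒⠴⠴⠴⠴⠿⠂⣿⠀⠀⠀
⠀⠀⠀⠿⠒⠒⠒⣾⠒⠿⠒⠀⠀⠀
⠀⠀⠀⠴⠒⠒⣿⠒⣿⠒⠒⠀⠀⠀
⠀⠀⠀⠒⠒⣿⠂⣿⠂⠒⠒⠀⠀⠀
⠀⠀⠀⣿⠂⠒⠴⠒⠒⠀⠀⠀⠀⠀
⠀⠀⠀⠀⠀⠀⠀⠀⠀⠀⠀⠀⠀⠀
⠿⠿⠿⠿⠿⠿⠿⠿⠿⠿⠿⠿⠿⠿
⠿⠿⠿⠿⠿⠿⠿⠿⠿⠿⠿⠿⠿⠿

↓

⠀⠀⠀⠀⠀⠀⠀⠀⠀⠀⠀⠀⠀⠀
⠀⠀⠀⠀⠀⠀⠀⠀⠀⠀⠀⠀⠀⠀
⠀⠀⠀⠀⠀⠀⠀⠀⠀⠀⠀⠀⠀⠀
⠀⠀⠀⠀⠀⠀⠀⠀⠀⠀⠀⠀⠀⠀
⠀⠀⠀⣿⠒⠴⠴⠴⠒⠒⣿⠀⠀⠀
⠀⠀⠀⠒⠴⠴⠴⠴⠿⠂⣿⠀⠀⠀
⠀⠀⠀⠿⠒⠒⠒⠂⠒⠿⠒⠀⠀⠀
⠀⠀⠀⠴⠒⠒⣿⣾⣿⠒⠒⠀⠀⠀
⠀⠀⠀⠒⠒⣿⠂⣿⠂⠒⠒⠀⠀⠀
⠀⠀⠀⣿⠂⠒⠴⠒⠒⠂⠀⠀⠀⠀
⠀⠀⠀⠀⠀⠀⠀⠀⠀⠀⠀⠀⠀⠀
⠿⠿⠿⠿⠿⠿⠿⠿⠿⠿⠿⠿⠿⠿
⠿⠿⠿⠿⠿⠿⠿⠿⠿⠿⠿⠿⠿⠿
⠿⠿⠿⠿⠿⠿⠿⠿⠿⠿⠿⠿⠿⠿

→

⠀⠀⠀⠀⠀⠀⠀⠀⠀⠀⠀⠀⠀⠀
⠀⠀⠀⠀⠀⠀⠀⠀⠀⠀⠀⠀⠀⠀
⠀⠀⠀⠀⠀⠀⠀⠀⠀⠀⠀⠀⠀⠀
⠀⠀⠀⠀⠀⠀⠀⠀⠀⠀⠀⠀⠀⠀
⠀⠀⣿⠒⠴⠴⠴⠒⠒⣿⠀⠀⠀⠀
⠀⠀⠒⠴⠴⠴⠴⠿⠂⣿⠀⠀⠀⠀
⠀⠀⠿⠒⠒⠒⠂⠒⠿⠒⠀⠀⠀⠀
⠀⠀⠴⠒⠒⣿⠒⣾⠒⠒⠀⠀⠀⠀
⠀⠀⠒⠒⣿⠂⣿⠂⠒⠒⠀⠀⠀⠀
⠀⠀⣿⠂⠒⠴⠒⠒⠂⠒⠀⠀⠀⠀
⠀⠀⠀⠀⠀⠀⠀⠀⠀⠀⠀⠀⠀⠀
⠿⠿⠿⠿⠿⠿⠿⠿⠿⠿⠿⠿⠿⠿
⠿⠿⠿⠿⠿⠿⠿⠿⠿⠿⠿⠿⠿⠿
⠿⠿⠿⠿⠿⠿⠿⠿⠿⠿⠿⠿⠿⠿

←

⠀⠀⠀⠀⠀⠀⠀⠀⠀⠀⠀⠀⠀⠀
⠀⠀⠀⠀⠀⠀⠀⠀⠀⠀⠀⠀⠀⠀
⠀⠀⠀⠀⠀⠀⠀⠀⠀⠀⠀⠀⠀⠀
⠀⠀⠀⠀⠀⠀⠀⠀⠀⠀⠀⠀⠀⠀
⠀⠀⠀⣿⠒⠴⠴⠴⠒⠒⣿⠀⠀⠀
⠀⠀⠀⠒⠴⠴⠴⠴⠿⠂⣿⠀⠀⠀
⠀⠀⠀⠿⠒⠒⠒⠂⠒⠿⠒⠀⠀⠀
⠀⠀⠀⠴⠒⠒⣿⣾⣿⠒⠒⠀⠀⠀
⠀⠀⠀⠒⠒⣿⠂⣿⠂⠒⠒⠀⠀⠀
⠀⠀⠀⣿⠂⠒⠴⠒⠒⠂⠒⠀⠀⠀
⠀⠀⠀⠀⠀⠀⠀⠀⠀⠀⠀⠀⠀⠀
⠿⠿⠿⠿⠿⠿⠿⠿⠿⠿⠿⠿⠿⠿
⠿⠿⠿⠿⠿⠿⠿⠿⠿⠿⠿⠿⠿⠿
⠿⠿⠿⠿⠿⠿⠿⠿⠿⠿⠿⠿⠿⠿

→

⠀⠀⠀⠀⠀⠀⠀⠀⠀⠀⠀⠀⠀⠀
⠀⠀⠀⠀⠀⠀⠀⠀⠀⠀⠀⠀⠀⠀
⠀⠀⠀⠀⠀⠀⠀⠀⠀⠀⠀⠀⠀⠀
⠀⠀⠀⠀⠀⠀⠀⠀⠀⠀⠀⠀⠀⠀
⠀⠀⣿⠒⠴⠴⠴⠒⠒⣿⠀⠀⠀⠀
⠀⠀⠒⠴⠴⠴⠴⠿⠂⣿⠀⠀⠀⠀
⠀⠀⠿⠒⠒⠒⠂⠒⠿⠒⠀⠀⠀⠀
⠀⠀⠴⠒⠒⣿⠒⣾⠒⠒⠀⠀⠀⠀
⠀⠀⠒⠒⣿⠂⣿⠂⠒⠒⠀⠀⠀⠀
⠀⠀⣿⠂⠒⠴⠒⠒⠂⠒⠀⠀⠀⠀
⠀⠀⠀⠀⠀⠀⠀⠀⠀⠀⠀⠀⠀⠀
⠿⠿⠿⠿⠿⠿⠿⠿⠿⠿⠿⠿⠿⠿
⠿⠿⠿⠿⠿⠿⠿⠿⠿⠿⠿⠿⠿⠿
⠿⠿⠿⠿⠿⠿⠿⠿⠿⠿⠿⠿⠿⠿

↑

⠀⠀⠀⠀⠀⠀⠀⠀⠀⠀⠀⠀⠀⠀
⠀⠀⠀⠀⠀⠀⠀⠀⠀⠀⠀⠀⠀⠀
⠀⠀⠀⠀⠀⠀⠀⠀⠀⠀⠀⠀⠀⠀
⠀⠀⠀⠀⠀⠀⠀⠀⠀⠀⠀⠀⠀⠀
⠀⠀⠀⠀⠀⠀⠀⠀⠀⠀⠀⠀⠀⠀
⠀⠀⣿⠒⠴⠴⠴⠒⠒⣿⠀⠀⠀⠀
⠀⠀⠒⠴⠴⠴⠴⠿⠂⣿⠀⠀⠀⠀
⠀⠀⠿⠒⠒⠒⠂⣾⠿⠒⠀⠀⠀⠀
⠀⠀⠴⠒⠒⣿⠒⣿⠒⠒⠀⠀⠀⠀
⠀⠀⠒⠒⣿⠂⣿⠂⠒⠒⠀⠀⠀⠀
⠀⠀⣿⠂⠒⠴⠒⠒⠂⠒⠀⠀⠀⠀
⠀⠀⠀⠀⠀⠀⠀⠀⠀⠀⠀⠀⠀⠀
⠿⠿⠿⠿⠿⠿⠿⠿⠿⠿⠿⠿⠿⠿
⠿⠿⠿⠿⠿⠿⠿⠿⠿⠿⠿⠿⠿⠿

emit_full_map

⣿⠒⠴⠴⠴⠒⠒⣿
⠒⠴⠴⠴⠴⠿⠂⣿
⠿⠒⠒⠒⠂⣾⠿⠒
⠴⠒⠒⣿⠒⣿⠒⠒
⠒⠒⣿⠂⣿⠂⠒⠒
⣿⠂⠒⠴⠒⠒⠂⠒
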